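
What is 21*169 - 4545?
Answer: -996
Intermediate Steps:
21*169 - 4545 = 3549 - 4545 = -996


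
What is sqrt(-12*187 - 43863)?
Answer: 3*I*sqrt(5123) ≈ 214.73*I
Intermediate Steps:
sqrt(-12*187 - 43863) = sqrt(-2244 - 43863) = sqrt(-46107) = 3*I*sqrt(5123)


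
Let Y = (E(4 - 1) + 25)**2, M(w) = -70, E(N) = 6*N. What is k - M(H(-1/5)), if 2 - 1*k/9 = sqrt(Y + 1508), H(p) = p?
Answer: 88 - 27*sqrt(373) ≈ -433.46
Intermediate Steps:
Y = 1849 (Y = (6*(4 - 1) + 25)**2 = (6*3 + 25)**2 = (18 + 25)**2 = 43**2 = 1849)
k = 18 - 27*sqrt(373) (k = 18 - 9*sqrt(1849 + 1508) = 18 - 27*sqrt(373) ≈ -503.46)
k - M(H(-1/5)) = (18 - 27*sqrt(373)) - 1*(-70) = (18 - 27*sqrt(373)) + 70 = 88 - 27*sqrt(373)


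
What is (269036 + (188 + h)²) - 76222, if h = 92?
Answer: 271214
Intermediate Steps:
(269036 + (188 + h)²) - 76222 = (269036 + (188 + 92)²) - 76222 = (269036 + 280²) - 76222 = (269036 + 78400) - 76222 = 347436 - 76222 = 271214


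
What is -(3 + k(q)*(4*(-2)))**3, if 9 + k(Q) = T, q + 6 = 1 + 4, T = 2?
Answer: -205379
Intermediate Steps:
q = -1 (q = -6 + (1 + 4) = -6 + 5 = -1)
k(Q) = -7 (k(Q) = -9 + 2 = -7)
-(3 + k(q)*(4*(-2)))**3 = -(3 - 28*(-2))**3 = -(3 - 7*(-8))**3 = -(3 + 56)**3 = -1*59**3 = -1*205379 = -205379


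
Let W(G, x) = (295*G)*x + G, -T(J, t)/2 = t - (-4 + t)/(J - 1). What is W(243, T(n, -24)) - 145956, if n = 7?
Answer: 2626107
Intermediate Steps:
T(J, t) = -2*t + 2*(-4 + t)/(-1 + J) (T(J, t) = -2*(t - (-4 + t)/(J - 1)) = -2*(t - (-4 + t)/(-1 + J)) = -2*t + 2*(-4 + t)/(-1 + J))
W(G, x) = G + 295*G*x (W(G, x) = 295*G*x + G = G + 295*G*x)
W(243, T(n, -24)) - 145956 = 243*(1 + 295*(2*(-4 + 2*(-24) - 1*7*(-24))/(-1 + 7))) - 145956 = 243*(1 + 295*(2*(-4 - 48 + 168)/6)) - 145956 = 243*(1 + 295*(2*(⅙)*116)) - 145956 = 243*(1 + 295*(116/3)) - 145956 = 243*(1 + 34220/3) - 145956 = 243*(34223/3) - 145956 = 2772063 - 145956 = 2626107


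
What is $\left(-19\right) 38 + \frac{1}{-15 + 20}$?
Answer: $- \frac{3609}{5} \approx -721.8$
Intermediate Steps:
$\left(-19\right) 38 + \frac{1}{-15 + 20} = -722 + \frac{1}{5} = - \frac{3609}{5}$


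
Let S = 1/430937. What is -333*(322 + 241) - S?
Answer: -80791637824/430937 ≈ -1.8748e+5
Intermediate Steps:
S = 1/430937 ≈ 2.3205e-6
-333*(322 + 241) - S = -333*(322 + 241) - 1*1/430937 = -333*563 - 1/430937 = -187479 - 1/430937 = -80791637824/430937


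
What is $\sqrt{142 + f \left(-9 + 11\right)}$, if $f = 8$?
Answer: $\sqrt{158} \approx 12.57$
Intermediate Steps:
$\sqrt{142 + f \left(-9 + 11\right)} = \sqrt{142 + 8 \left(-9 + 11\right)} = \sqrt{142 + 8 \cdot 2} = \sqrt{142 + 16} = \sqrt{158}$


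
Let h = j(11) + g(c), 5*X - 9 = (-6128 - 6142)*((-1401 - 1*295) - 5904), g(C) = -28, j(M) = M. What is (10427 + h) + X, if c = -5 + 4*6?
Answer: 93304059/5 ≈ 1.8661e+7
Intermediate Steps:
c = 19 (c = -5 + 24 = 19)
X = 93252009/5 (X = 9/5 + ((-6128 - 6142)*((-1401 - 1*295) - 5904))/5 = 9/5 + (-12270*((-1401 - 295) - 5904))/5 = 9/5 + (-12270*(-1696 - 5904))/5 = 9/5 + (-12270*(-7600))/5 = 9/5 + (1/5)*93252000 = 9/5 + 18650400 = 93252009/5 ≈ 1.8650e+7)
h = -17 (h = 11 - 28 = -17)
(10427 + h) + X = (10427 - 17) + 93252009/5 = 10410 + 93252009/5 = 93304059/5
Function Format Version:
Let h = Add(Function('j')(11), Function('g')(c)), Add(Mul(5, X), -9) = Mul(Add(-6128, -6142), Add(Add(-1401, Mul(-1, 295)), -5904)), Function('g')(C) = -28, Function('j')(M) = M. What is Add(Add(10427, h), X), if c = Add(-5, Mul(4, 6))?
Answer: Rational(93304059, 5) ≈ 1.8661e+7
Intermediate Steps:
c = 19 (c = Add(-5, 24) = 19)
X = Rational(93252009, 5) (X = Add(Rational(9, 5), Mul(Rational(1, 5), Mul(Add(-6128, -6142), Add(Add(-1401, Mul(-1, 295)), -5904)))) = Add(Rational(9, 5), Mul(Rational(1, 5), Mul(-12270, Add(Add(-1401, -295), -5904)))) = Add(Rational(9, 5), Mul(Rational(1, 5), Mul(-12270, Add(-1696, -5904)))) = Add(Rational(9, 5), Mul(Rational(1, 5), Mul(-12270, -7600))) = Add(Rational(9, 5), Mul(Rational(1, 5), 93252000)) = Add(Rational(9, 5), 18650400) = Rational(93252009, 5) ≈ 1.8650e+7)
h = -17 (h = Add(11, -28) = -17)
Add(Add(10427, h), X) = Add(Add(10427, -17), Rational(93252009, 5)) = Add(10410, Rational(93252009, 5)) = Rational(93304059, 5)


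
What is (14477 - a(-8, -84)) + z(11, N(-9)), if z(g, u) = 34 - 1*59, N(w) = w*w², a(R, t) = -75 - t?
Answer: 14443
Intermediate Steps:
N(w) = w³
z(g, u) = -25 (z(g, u) = 34 - 59 = -25)
(14477 - a(-8, -84)) + z(11, N(-9)) = (14477 - (-75 - 1*(-84))) - 25 = (14477 - (-75 + 84)) - 25 = (14477 - 1*9) - 25 = (14477 - 9) - 25 = 14468 - 25 = 14443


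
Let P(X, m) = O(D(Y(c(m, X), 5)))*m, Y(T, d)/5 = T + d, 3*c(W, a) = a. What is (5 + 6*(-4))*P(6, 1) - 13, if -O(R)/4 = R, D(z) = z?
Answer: 2647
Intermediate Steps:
c(W, a) = a/3
Y(T, d) = 5*T + 5*d (Y(T, d) = 5*(T + d) = 5*T + 5*d)
O(R) = -4*R
P(X, m) = m*(-100 - 20*X/3) (P(X, m) = (-4*(5*(X/3) + 5*5))*m = (-4*(5*X/3 + 25))*m = (-4*(25 + 5*X/3))*m = (-100 - 20*X/3)*m = m*(-100 - 20*X/3))
(5 + 6*(-4))*P(6, 1) - 13 = (5 + 6*(-4))*(-20/3*1*(15 + 6)) - 13 = (5 - 24)*(-20/3*1*21) - 13 = -19*(-140) - 13 = 2660 - 13 = 2647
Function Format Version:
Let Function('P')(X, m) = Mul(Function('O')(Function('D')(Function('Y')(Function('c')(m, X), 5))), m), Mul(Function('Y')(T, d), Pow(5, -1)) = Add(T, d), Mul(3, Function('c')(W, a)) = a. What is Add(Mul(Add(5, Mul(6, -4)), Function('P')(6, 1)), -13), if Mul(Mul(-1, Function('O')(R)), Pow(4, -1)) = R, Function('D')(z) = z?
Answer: 2647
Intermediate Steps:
Function('c')(W, a) = Mul(Rational(1, 3), a)
Function('Y')(T, d) = Add(Mul(5, T), Mul(5, d)) (Function('Y')(T, d) = Mul(5, Add(T, d)) = Add(Mul(5, T), Mul(5, d)))
Function('O')(R) = Mul(-4, R)
Function('P')(X, m) = Mul(m, Add(-100, Mul(Rational(-20, 3), X))) (Function('P')(X, m) = Mul(Mul(-4, Add(Mul(5, Mul(Rational(1, 3), X)), Mul(5, 5))), m) = Mul(Mul(-4, Add(Mul(Rational(5, 3), X), 25)), m) = Mul(Mul(-4, Add(25, Mul(Rational(5, 3), X))), m) = Mul(Add(-100, Mul(Rational(-20, 3), X)), m) = Mul(m, Add(-100, Mul(Rational(-20, 3), X))))
Add(Mul(Add(5, Mul(6, -4)), Function('P')(6, 1)), -13) = Add(Mul(Add(5, Mul(6, -4)), Mul(Rational(-20, 3), 1, Add(15, 6))), -13) = Add(Mul(Add(5, -24), Mul(Rational(-20, 3), 1, 21)), -13) = Add(Mul(-19, -140), -13) = Add(2660, -13) = 2647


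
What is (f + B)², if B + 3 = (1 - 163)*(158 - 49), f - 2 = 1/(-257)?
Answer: 20596747796496/66049 ≈ 3.1184e+8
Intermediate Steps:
f = 513/257 (f = 2 + 1/(-257) = 2 - 1/257 = 513/257 ≈ 1.9961)
B = -17661 (B = -3 + (1 - 163)*(158 - 49) = -3 - 162*109 = -3 - 17658 = -17661)
(f + B)² = (513/257 - 17661)² = (-4538364/257)² = 20596747796496/66049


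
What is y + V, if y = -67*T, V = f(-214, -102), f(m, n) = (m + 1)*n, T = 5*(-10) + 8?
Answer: 24540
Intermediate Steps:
T = -42 (T = -50 + 8 = -42)
f(m, n) = n*(1 + m) (f(m, n) = (1 + m)*n = n*(1 + m))
V = 21726 (V = -102*(1 - 214) = -102*(-213) = 21726)
y = 2814 (y = -67*(-42) = 2814)
y + V = 2814 + 21726 = 24540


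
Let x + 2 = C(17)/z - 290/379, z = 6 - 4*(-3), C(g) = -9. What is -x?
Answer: 2475/758 ≈ 3.2652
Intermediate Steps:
z = 18 (z = 6 + 12 = 18)
x = -2475/758 (x = -2 + (-9/18 - 290/379) = -2 + (-9*1/18 - 290*1/379) = -2 + (-1/2 - 290/379) = -2 - 959/758 = -2475/758 ≈ -3.2652)
-x = -1*(-2475/758) = 2475/758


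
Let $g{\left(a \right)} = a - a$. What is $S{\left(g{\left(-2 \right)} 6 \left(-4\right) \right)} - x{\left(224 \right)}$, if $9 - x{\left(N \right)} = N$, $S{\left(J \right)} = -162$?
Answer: $53$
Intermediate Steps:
$g{\left(a \right)} = 0$
$x{\left(N \right)} = 9 - N$
$S{\left(g{\left(-2 \right)} 6 \left(-4\right) \right)} - x{\left(224 \right)} = -162 - \left(9 - 224\right) = -162 - -215 = -162 + 215 = 53$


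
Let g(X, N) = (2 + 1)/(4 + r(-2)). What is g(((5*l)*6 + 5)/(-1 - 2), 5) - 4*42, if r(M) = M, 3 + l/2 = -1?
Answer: -333/2 ≈ -166.50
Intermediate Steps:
l = -8 (l = -6 + 2*(-1) = -6 - 2 = -8)
g(X, N) = 3/2 (g(X, N) = (2 + 1)/(4 - 2) = 3/2)
g(((5*l)*6 + 5)/(-1 - 2), 5) - 4*42 = 3/2 - 4*42 = 3/2 - 168 = -333/2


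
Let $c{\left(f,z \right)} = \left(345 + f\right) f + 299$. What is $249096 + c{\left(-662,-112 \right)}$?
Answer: $459249$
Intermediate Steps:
$c{\left(f,z \right)} = 299 + f \left(345 + f\right)$ ($c{\left(f,z \right)} = f \left(345 + f\right) + 299 = 299 + f \left(345 + f\right)$)
$249096 + c{\left(-662,-112 \right)} = 249096 + \left(299 + \left(-662\right)^{2} + 345 \left(-662\right)\right) = 249096 + \left(299 + 438244 - 228390\right) = 249096 + 210153 = 459249$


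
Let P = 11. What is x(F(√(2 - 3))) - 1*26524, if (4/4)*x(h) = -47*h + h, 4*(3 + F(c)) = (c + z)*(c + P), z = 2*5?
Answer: -55279/2 - 483*I/2 ≈ -27640.0 - 241.5*I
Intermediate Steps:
z = 10
F(c) = -3 + (10 + c)*(11 + c)/4 (F(c) = -3 + ((c + 10)*(c + 11))/4 = -3 + ((10 + c)*(11 + c))/4 = -3 + (10 + c)*(11 + c)/4)
x(h) = -46*h (x(h) = -47*h + h = -46*h)
x(F(√(2 - 3))) - 1*26524 = -46*(49/2 + (√(2 - 3))²/4 + 21*√(2 - 3)/4) - 1*26524 = -46*(49/2 + (√(-1))²/4 + 21*√(-1)/4) - 26524 = -46*(49/2 + I²/4 + 21*I/4) - 26524 = -46*(49/2 + (¼)*(-1) + 21*I/4) - 26524 = -46*(49/2 - ¼ + 21*I/4) - 26524 = -46*(97/4 + 21*I/4) - 26524 = (-2231/2 - 483*I/2) - 26524 = -55279/2 - 483*I/2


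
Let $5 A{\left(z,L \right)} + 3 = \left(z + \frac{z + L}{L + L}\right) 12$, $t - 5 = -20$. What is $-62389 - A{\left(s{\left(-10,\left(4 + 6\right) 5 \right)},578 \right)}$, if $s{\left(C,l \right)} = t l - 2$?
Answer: $- \frac{17508556}{289} \approx -60583.0$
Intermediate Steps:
$t = -15$ ($t = 5 - 20 = -15$)
$s{\left(C,l \right)} = -2 - 15 l$ ($s{\left(C,l \right)} = - 15 l - 2 = -2 - 15 l$)
$A{\left(z,L \right)} = - \frac{3}{5} + \frac{12 z}{5} + \frac{6 \left(L + z\right)}{5 L}$ ($A{\left(z,L \right)} = - \frac{3}{5} + \frac{\left(z + \frac{z + L}{L + L}\right) 12}{5} = - \frac{3}{5} + \frac{\left(z + \frac{L + z}{2 L}\right) 12}{5} = - \frac{3}{5} + \frac{12 z + \frac{6 \left(L + z\right)}{L}}{5} = - \frac{3}{5} + \left(\frac{12 z}{5} + \frac{6 \left(L + z\right)}{5 L}\right) = - \frac{3}{5} + \frac{12 z}{5} + \frac{6 \left(L + z\right)}{5 L}$)
$-62389 - A{\left(s{\left(-10,\left(4 + 6\right) 5 \right)},578 \right)} = -62389 - \frac{3 \left(2 \left(-2 - 15 \left(4 + 6\right) 5\right) + 578 \left(1 + 4 \left(-2 - 15 \left(4 + 6\right) 5\right)\right)\right)}{5 \cdot 578} = -62389 - \frac{3}{5} \cdot \frac{1}{578} \left(2 \left(-2 - 15 \cdot 10 \cdot 5\right) + 578 \left(1 + 4 \left(-2 - 15 \cdot 10 \cdot 5\right)\right)\right) = -62389 - \frac{3}{5} \cdot \frac{1}{578} \left(2 \left(-2 - 750\right) + 578 \left(1 + 4 \left(-2 - 750\right)\right)\right) = -62389 - \frac{3}{5} \cdot \frac{1}{578} \left(2 \left(-752\right) + 578 \left(1 + 4 \left(-752\right)\right)\right) = -62389 - \frac{3}{5} \cdot \frac{1}{578} \left(-1504 + 578 \left(1 - 3008\right)\right) = -62389 - \frac{3}{5} \cdot \frac{1}{578} \left(-1504 + 578 \left(-3007\right)\right) = -62389 - \frac{3}{5} \cdot \frac{1}{578} \left(-1504 - 1738046\right) = -62389 - \frac{3}{5} \cdot \frac{1}{578} \left(-1739550\right) = -62389 - - \frac{521865}{289} = -62389 + \frac{521865}{289} = - \frac{17508556}{289}$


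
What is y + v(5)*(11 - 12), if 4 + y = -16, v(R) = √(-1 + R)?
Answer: -22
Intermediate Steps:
y = -20 (y = -4 - 16 = -20)
y + v(5)*(11 - 12) = -20 + √(-1 + 5)*(11 - 12) = -20 + √4*(-1) = -20 + 2*(-1) = -20 - 2 = -22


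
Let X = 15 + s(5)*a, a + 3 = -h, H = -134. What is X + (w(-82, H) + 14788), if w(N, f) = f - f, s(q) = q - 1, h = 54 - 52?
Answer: 14783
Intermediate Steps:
h = 2
s(q) = -1 + q
a = -5 (a = -3 - 1*2 = -3 - 2 = -5)
w(N, f) = 0
X = -5 (X = 15 + (-1 + 5)*(-5) = 15 + 4*(-5) = 15 - 20 = -5)
X + (w(-82, H) + 14788) = -5 + (0 + 14788) = -5 + 14788 = 14783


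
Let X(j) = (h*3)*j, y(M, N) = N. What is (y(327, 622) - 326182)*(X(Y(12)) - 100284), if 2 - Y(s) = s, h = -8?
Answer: 32570324640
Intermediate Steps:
Y(s) = 2 - s
X(j) = -24*j (X(j) = (-8*3)*j = -24*j)
(y(327, 622) - 326182)*(X(Y(12)) - 100284) = (622 - 326182)*(-24*(2 - 1*12) - 100284) = -325560*(-24*(2 - 12) - 100284) = -325560*(-24*(-10) - 100284) = -325560*(240 - 100284) = -325560*(-100044) = 32570324640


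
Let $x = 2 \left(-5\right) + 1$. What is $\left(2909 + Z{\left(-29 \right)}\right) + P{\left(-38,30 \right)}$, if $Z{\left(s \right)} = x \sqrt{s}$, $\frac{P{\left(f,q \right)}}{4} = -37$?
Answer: $2761 - 9 i \sqrt{29} \approx 2761.0 - 48.466 i$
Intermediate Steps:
$P{\left(f,q \right)} = -148$ ($P{\left(f,q \right)} = 4 \left(-37\right) = -148$)
$x = -9$ ($x = -10 + 1 = -9$)
$Z{\left(s \right)} = - 9 \sqrt{s}$
$\left(2909 + Z{\left(-29 \right)}\right) + P{\left(-38,30 \right)} = \left(2909 - 9 \sqrt{-29}\right) - 148 = \left(2909 - 9 i \sqrt{29}\right) - 148 = 2761 - 9 i \sqrt{29}$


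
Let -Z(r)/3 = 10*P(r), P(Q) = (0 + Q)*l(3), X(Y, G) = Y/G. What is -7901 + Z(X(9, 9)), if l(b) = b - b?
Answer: -7901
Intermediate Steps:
l(b) = 0
P(Q) = 0 (P(Q) = (0 + Q)*0 = Q*0 = 0)
Z(r) = 0 (Z(r) = -30*0 = -3*0 = 0)
-7901 + Z(X(9, 9)) = -7901 + 0 = -7901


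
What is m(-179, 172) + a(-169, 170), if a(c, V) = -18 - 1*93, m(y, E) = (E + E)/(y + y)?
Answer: -20041/179 ≈ -111.96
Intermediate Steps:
m(y, E) = E/y (m(y, E) = (2*E)/((2*y)) = (2*E)*(1/(2*y)) = E/y)
a(c, V) = -111 (a(c, V) = -18 - 93 = -111)
m(-179, 172) + a(-169, 170) = 172/(-179) - 111 = 172*(-1/179) - 111 = -172/179 - 111 = -20041/179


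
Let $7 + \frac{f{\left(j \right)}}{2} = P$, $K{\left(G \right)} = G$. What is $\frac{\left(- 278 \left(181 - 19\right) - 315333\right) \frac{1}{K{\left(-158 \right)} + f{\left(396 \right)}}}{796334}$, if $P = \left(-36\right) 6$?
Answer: $\frac{360369}{480985736} \approx 0.00074923$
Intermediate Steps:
$P = -216$
$f{\left(j \right)} = -446$ ($f{\left(j \right)} = -14 + 2 \left(-216\right) = -14 - 432 = -446$)
$\frac{\left(- 278 \left(181 - 19\right) - 315333\right) \frac{1}{K{\left(-158 \right)} + f{\left(396 \right)}}}{796334} = \frac{\left(- 278 \left(181 - 19\right) - 315333\right) \frac{1}{-158 - 446}}{796334} = \frac{\left(-278\right) 162 - 315333}{-604} \cdot \frac{1}{796334} = \left(-45036 - 315333\right) \left(- \frac{1}{604}\right) \frac{1}{796334} = \left(-360369\right) \left(- \frac{1}{604}\right) \frac{1}{796334} = \frac{360369}{604} \cdot \frac{1}{796334} = \frac{360369}{480985736}$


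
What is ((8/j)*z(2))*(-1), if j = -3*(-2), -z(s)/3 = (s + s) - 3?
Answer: 4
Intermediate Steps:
z(s) = 9 - 6*s (z(s) = -3*((s + s) - 3) = -3*(2*s - 3) = -3*(-3 + 2*s) = 9 - 6*s)
j = 6
((8/j)*z(2))*(-1) = ((8/6)*(9 - 6*2))*(-1) = ((8*(1/6))*(9 - 12))*(-1) = ((4/3)*(-3))*(-1) = -4*(-1) = 4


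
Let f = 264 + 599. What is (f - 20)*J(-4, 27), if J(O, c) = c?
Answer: 22761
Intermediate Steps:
f = 863
(f - 20)*J(-4, 27) = (863 - 20)*27 = 843*27 = 22761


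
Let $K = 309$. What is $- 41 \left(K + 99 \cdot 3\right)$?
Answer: $-24846$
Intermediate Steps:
$- 41 \left(K + 99 \cdot 3\right) = - 41 \left(309 + 99 \cdot 3\right) = - 41 \left(309 + 297\right) = \left(-41\right) 606 = -24846$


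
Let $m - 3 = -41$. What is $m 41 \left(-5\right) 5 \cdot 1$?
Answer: $38950$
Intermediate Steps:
$m = -38$ ($m = 3 - 41 = -38$)
$m 41 \left(-5\right) 5 \cdot 1 = \left(-38\right) 41 \left(-5\right) 5 \cdot 1 = - 1558 \left(\left(-25\right) 1\right) = \left(-1558\right) \left(-25\right) = 38950$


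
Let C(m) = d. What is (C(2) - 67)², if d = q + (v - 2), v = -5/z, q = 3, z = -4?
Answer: 67081/16 ≈ 4192.6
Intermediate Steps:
v = 5/4 (v = -5/(-4) = -5*(-¼) = 5/4 ≈ 1.2500)
d = 9/4 (d = 3 + (5/4 - 2) = 3 - ¾ = 9/4 ≈ 2.2500)
C(m) = 9/4
(C(2) - 67)² = (9/4 - 67)² = (-259/4)² = 67081/16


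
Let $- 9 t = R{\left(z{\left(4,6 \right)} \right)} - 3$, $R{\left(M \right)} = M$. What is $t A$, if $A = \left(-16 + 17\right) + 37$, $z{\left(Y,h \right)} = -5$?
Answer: $\frac{304}{9} \approx 33.778$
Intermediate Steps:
$A = 38$ ($A = 1 + 37 = 38$)
$t = \frac{8}{9}$ ($t = - \frac{-5 - 3}{9} = \left(- \frac{1}{9}\right) \left(-8\right) = \frac{8}{9} \approx 0.88889$)
$t A = \frac{8}{9} \cdot 38 = \frac{304}{9}$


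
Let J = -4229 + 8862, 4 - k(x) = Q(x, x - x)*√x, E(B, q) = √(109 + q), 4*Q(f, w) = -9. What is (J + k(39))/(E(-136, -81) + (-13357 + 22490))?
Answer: 42349721/83411661 - 9274*√7/83411661 - 3*√273/55607774 + 27399*√39/111215548 ≈ 0.50896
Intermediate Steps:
Q(f, w) = -9/4 (Q(f, w) = (¼)*(-9) = -9/4)
k(x) = 4 + 9*√x/4 (k(x) = 4 - (-9)*√x/4 = 4 + 9*√x/4)
J = 4633
(J + k(39))/(E(-136, -81) + (-13357 + 22490)) = (4633 + (4 + 9*√39/4))/(√(109 - 81) + (-13357 + 22490)) = (4637 + 9*√39/4)/(√28 + 9133) = (4637 + 9*√39/4)/(2*√7 + 9133) = (4637 + 9*√39/4)/(9133 + 2*√7)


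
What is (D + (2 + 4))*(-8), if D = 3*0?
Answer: -48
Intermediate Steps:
D = 0
(D + (2 + 4))*(-8) = (0 + (2 + 4))*(-8) = (0 + 6)*(-8) = 6*(-8) = -48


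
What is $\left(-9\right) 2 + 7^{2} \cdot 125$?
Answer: $6107$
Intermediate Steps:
$\left(-9\right) 2 + 7^{2} \cdot 125 = -18 + 49 \cdot 125 = -18 + 6125 = 6107$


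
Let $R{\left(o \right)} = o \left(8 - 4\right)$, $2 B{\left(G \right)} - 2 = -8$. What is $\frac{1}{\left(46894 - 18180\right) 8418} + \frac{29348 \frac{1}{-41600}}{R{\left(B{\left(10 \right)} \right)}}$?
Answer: $\frac{147788254927}{2513830300800} \approx 0.05879$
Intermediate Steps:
$B{\left(G \right)} = -3$ ($B{\left(G \right)} = 1 + \frac{1}{2} \left(-8\right) = 1 - 4 = -3$)
$R{\left(o \right)} = 4 o$ ($R{\left(o \right)} = o 4 = 4 o$)
$\frac{1}{\left(46894 - 18180\right) 8418} + \frac{29348 \frac{1}{-41600}}{R{\left(B{\left(10 \right)} \right)}} = \frac{1}{\left(46894 - 18180\right) 8418} + \frac{29348 \frac{1}{-41600}}{4 \left(-3\right)} = \frac{1}{28714} \cdot \frac{1}{8418} + \frac{29348 \left(- \frac{1}{41600}\right)}{-12} = \frac{1}{28714} \cdot \frac{1}{8418} - - \frac{7337}{124800} = \frac{1}{241714452} + \frac{7337}{124800} = \frac{147788254927}{2513830300800}$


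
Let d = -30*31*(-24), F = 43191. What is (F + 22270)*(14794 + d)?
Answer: 2429519554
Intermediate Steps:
d = 22320 (d = -930*(-24) = 22320)
(F + 22270)*(14794 + d) = (43191 + 22270)*(14794 + 22320) = 65461*37114 = 2429519554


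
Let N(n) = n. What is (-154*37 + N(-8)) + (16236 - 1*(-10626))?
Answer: 21156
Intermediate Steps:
(-154*37 + N(-8)) + (16236 - 1*(-10626)) = (-154*37 - 8) + (16236 - 1*(-10626)) = (-5698 - 8) + (16236 + 10626) = -5706 + 26862 = 21156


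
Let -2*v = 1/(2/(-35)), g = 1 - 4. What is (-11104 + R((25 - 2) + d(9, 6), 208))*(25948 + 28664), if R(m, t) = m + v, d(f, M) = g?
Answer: -604841553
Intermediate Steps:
g = -3
d(f, M) = -3
v = 35/4 (v = -1/(2*(2/(-35))) = -1/(2*(2*(-1/35))) = -1/(2*(-2/35)) = -½*(-35/2) = 35/4 ≈ 8.7500)
R(m, t) = 35/4 + m (R(m, t) = m + 35/4 = 35/4 + m)
(-11104 + R((25 - 2) + d(9, 6), 208))*(25948 + 28664) = (-11104 + (35/4 + ((25 - 2) - 3)))*(25948 + 28664) = (-11104 + (35/4 + (23 - 3)))*54612 = (-11104 + (35/4 + 20))*54612 = (-11104 + 115/4)*54612 = -44301/4*54612 = -604841553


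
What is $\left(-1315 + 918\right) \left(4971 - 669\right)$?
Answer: $-1707894$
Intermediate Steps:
$\left(-1315 + 918\right) \left(4971 - 669\right) = \left(-397\right) 4302 = -1707894$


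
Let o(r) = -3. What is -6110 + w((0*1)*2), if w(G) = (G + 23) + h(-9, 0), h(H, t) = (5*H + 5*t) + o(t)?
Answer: -6135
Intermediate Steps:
h(H, t) = -3 + 5*H + 5*t (h(H, t) = (5*H + 5*t) - 3 = -3 + 5*H + 5*t)
w(G) = -25 + G (w(G) = (G + 23) + (-3 + 5*(-9) + 5*0) = (23 + G) + (-3 - 45 + 0) = (23 + G) - 48 = -25 + G)
-6110 + w((0*1)*2) = -6110 + (-25 + (0*1)*2) = -6110 + (-25 + 0*2) = -6110 + (-25 + 0) = -6110 - 25 = -6135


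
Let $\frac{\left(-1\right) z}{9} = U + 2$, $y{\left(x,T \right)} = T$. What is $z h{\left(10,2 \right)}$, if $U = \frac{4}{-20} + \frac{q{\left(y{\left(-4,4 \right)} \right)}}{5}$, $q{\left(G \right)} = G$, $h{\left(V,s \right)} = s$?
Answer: $- \frac{234}{5} \approx -46.8$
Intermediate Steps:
$U = \frac{3}{5}$ ($U = \frac{4}{-20} + \frac{4}{5} = 4 \left(- \frac{1}{20}\right) + 4 \cdot \frac{1}{5} = - \frac{1}{5} + \frac{4}{5} = \frac{3}{5} \approx 0.6$)
$z = - \frac{117}{5}$ ($z = - 9 \left(\frac{3}{5} + 2\right) = \left(-9\right) \frac{13}{5} = - \frac{117}{5} \approx -23.4$)
$z h{\left(10,2 \right)} = \left(- \frac{117}{5}\right) 2 = - \frac{234}{5}$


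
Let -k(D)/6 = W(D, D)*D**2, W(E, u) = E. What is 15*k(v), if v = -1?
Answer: 90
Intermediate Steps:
k(D) = -6*D**3 (k(D) = -6*D*D**2 = -6*D**3)
15*k(v) = 15*(-6*(-1)**3) = 15*(-6*(-1)) = 15*6 = 90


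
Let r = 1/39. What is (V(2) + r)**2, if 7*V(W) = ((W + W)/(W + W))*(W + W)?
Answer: 26569/74529 ≈ 0.35649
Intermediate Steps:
V(W) = 2*W/7 (V(W) = (((W + W)/(W + W))*(W + W))/7 = (((2*W)/((2*W)))*(2*W))/7 = (((2*W)*(1/(2*W)))*(2*W))/7 = (1*(2*W))/7 = (2*W)/7 = 2*W/7)
r = 1/39 ≈ 0.025641
(V(2) + r)**2 = ((2/7)*2 + 1/39)**2 = (4/7 + 1/39)**2 = (163/273)**2 = 26569/74529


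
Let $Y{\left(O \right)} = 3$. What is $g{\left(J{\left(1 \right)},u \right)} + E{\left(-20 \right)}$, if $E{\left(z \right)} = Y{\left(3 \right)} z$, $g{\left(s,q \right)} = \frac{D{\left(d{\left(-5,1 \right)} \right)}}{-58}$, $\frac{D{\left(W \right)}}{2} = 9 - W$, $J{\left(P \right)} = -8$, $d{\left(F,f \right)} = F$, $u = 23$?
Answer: $- \frac{1754}{29} \approx -60.483$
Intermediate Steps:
$D{\left(W \right)} = 18 - 2 W$ ($D{\left(W \right)} = 2 \left(9 - W\right) = 18 - 2 W$)
$g{\left(s,q \right)} = - \frac{14}{29}$ ($g{\left(s,q \right)} = \frac{18 - -10}{-58} = \left(18 + 10\right) \left(- \frac{1}{58}\right) = 28 \left(- \frac{1}{58}\right) = - \frac{14}{29}$)
$E{\left(z \right)} = 3 z$
$g{\left(J{\left(1 \right)},u \right)} + E{\left(-20 \right)} = - \frac{14}{29} + 3 \left(-20\right) = - \frac{14}{29} - 60 = - \frac{1754}{29}$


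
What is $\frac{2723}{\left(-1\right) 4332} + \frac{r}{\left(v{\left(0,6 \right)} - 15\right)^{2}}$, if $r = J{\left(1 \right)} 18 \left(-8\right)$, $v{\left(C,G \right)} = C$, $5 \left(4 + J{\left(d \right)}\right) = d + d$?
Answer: $\frac{907241}{541500} \approx 1.6754$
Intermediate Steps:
$J{\left(d \right)} = -4 + \frac{2 d}{5}$ ($J{\left(d \right)} = -4 + \frac{d + d}{5} = -4 + \frac{2 d}{5}$)
$r = \frac{2592}{5}$ ($r = \left(-4 + \frac{2}{5} \cdot 1\right) 18 \left(-8\right) = \left(-4 + \frac{2}{5}\right) 18 \left(-8\right) = \left(- \frac{18}{5}\right) 18 \left(-8\right) = \left(- \frac{324}{5}\right) \left(-8\right) = \frac{2592}{5} \approx 518.4$)
$\frac{2723}{\left(-1\right) 4332} + \frac{r}{\left(v{\left(0,6 \right)} - 15\right)^{2}} = \frac{2723}{\left(-1\right) 4332} + \frac{2592}{5 \left(0 - 15\right)^{2}} = \frac{2723}{-4332} + \frac{2592}{5 \left(-15\right)^{2}} = 2723 \left(- \frac{1}{4332}\right) + \frac{2592}{5 \cdot 225} = - \frac{2723}{4332} + \frac{2592}{5} \cdot \frac{1}{225} = - \frac{2723}{4332} + \frac{288}{125} = \frac{907241}{541500}$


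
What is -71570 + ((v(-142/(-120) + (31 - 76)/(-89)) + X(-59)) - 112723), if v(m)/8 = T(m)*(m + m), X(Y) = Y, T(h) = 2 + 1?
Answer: -82000564/445 ≈ -1.8427e+5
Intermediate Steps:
T(h) = 3
v(m) = 48*m (v(m) = 8*(3*(m + m)) = 8*(3*(2*m)) = 8*(6*m) = 48*m)
-71570 + ((v(-142/(-120) + (31 - 76)/(-89)) + X(-59)) - 112723) = -71570 + ((48*(-142/(-120) + (31 - 76)/(-89)) - 59) - 112723) = -71570 + ((48*(-142*(-1/120) - 45*(-1/89)) - 59) - 112723) = -71570 + ((48*(71/60 + 45/89) - 59) - 112723) = -71570 + ((48*(9019/5340) - 59) - 112723) = -71570 + ((36076/445 - 59) - 112723) = -71570 + (9821/445 - 112723) = -71570 - 50151914/445 = -82000564/445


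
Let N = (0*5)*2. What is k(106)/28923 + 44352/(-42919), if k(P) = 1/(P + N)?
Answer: -135976004057/131582701122 ≈ -1.0334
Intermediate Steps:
N = 0 (N = 0*2 = 0)
k(P) = 1/P (k(P) = 1/(P + 0) = 1/P)
k(106)/28923 + 44352/(-42919) = 1/(106*28923) + 44352/(-42919) = (1/106)*(1/28923) + 44352*(-1/42919) = 1/3065838 - 44352/42919 = -135976004057/131582701122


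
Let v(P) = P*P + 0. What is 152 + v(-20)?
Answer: 552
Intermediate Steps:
v(P) = P² (v(P) = P² + 0 = P²)
152 + v(-20) = 152 + (-20)² = 152 + 400 = 552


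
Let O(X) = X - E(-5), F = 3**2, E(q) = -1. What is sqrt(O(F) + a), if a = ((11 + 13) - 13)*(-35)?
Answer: 5*I*sqrt(15) ≈ 19.365*I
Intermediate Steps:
a = -385 (a = (24 - 13)*(-35) = 11*(-35) = -385)
F = 9
O(X) = 1 + X (O(X) = X - 1*(-1) = X + 1 = 1 + X)
sqrt(O(F) + a) = sqrt((1 + 9) - 385) = sqrt(10 - 385) = sqrt(-375) = 5*I*sqrt(15)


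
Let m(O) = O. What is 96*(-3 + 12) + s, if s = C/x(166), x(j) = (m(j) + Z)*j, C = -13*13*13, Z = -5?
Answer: 23089067/26726 ≈ 863.92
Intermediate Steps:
C = -2197 (C = -169*13 = -2197)
x(j) = j*(-5 + j) (x(j) = (j - 5)*j = (-5 + j)*j = j*(-5 + j))
s = -2197/26726 (s = -2197*1/(166*(-5 + 166)) = -2197/(166*161) = -2197/26726 ≈ -0.082205)
96*(-3 + 12) + s = 96*(-3 + 12) - 2197/26726 = 96*9 - 2197/26726 = 864 - 2197/26726 = 23089067/26726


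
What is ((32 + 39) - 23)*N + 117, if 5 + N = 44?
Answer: 1989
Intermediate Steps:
N = 39 (N = -5 + 44 = 39)
((32 + 39) - 23)*N + 117 = ((32 + 39) - 23)*39 + 117 = (71 - 23)*39 + 117 = 48*39 + 117 = 1872 + 117 = 1989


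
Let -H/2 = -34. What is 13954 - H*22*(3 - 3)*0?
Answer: 13954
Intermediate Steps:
H = 68 (H = -2*(-34) = 68)
13954 - H*22*(3 - 3)*0 = 13954 - 68*22*(3 - 3)*0 = 13954 - 1496*0*0 = 13954 - 1496*0 = 13954 - 1*0 = 13954 + 0 = 13954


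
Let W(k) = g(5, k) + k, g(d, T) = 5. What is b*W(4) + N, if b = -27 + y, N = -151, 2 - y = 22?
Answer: -574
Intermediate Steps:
y = -20 (y = 2 - 1*22 = 2 - 22 = -20)
W(k) = 5 + k
b = -47 (b = -27 - 20 = -47)
b*W(4) + N = -47*(5 + 4) - 151 = -47*9 - 151 = -423 - 151 = -574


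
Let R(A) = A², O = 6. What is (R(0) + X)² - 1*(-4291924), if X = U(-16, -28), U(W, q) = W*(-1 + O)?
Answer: 4298324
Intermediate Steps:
U(W, q) = 5*W (U(W, q) = W*(-1 + 6) = W*5 = 5*W)
X = -80 (X = 5*(-16) = -80)
(R(0) + X)² - 1*(-4291924) = (0² - 80)² - 1*(-4291924) = (0 - 80)² + 4291924 = (-80)² + 4291924 = 6400 + 4291924 = 4298324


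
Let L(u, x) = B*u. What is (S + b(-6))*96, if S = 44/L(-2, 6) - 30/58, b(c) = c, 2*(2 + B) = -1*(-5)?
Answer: -140640/29 ≈ -4849.7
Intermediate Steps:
B = ½ (B = -2 + (-1*(-5))/2 = -2 + (½)*5 = -2 + 5/2 = ½ ≈ 0.50000)
L(u, x) = u/2
S = -1291/29 (S = 44/(((½)*(-2))) - 30/58 = 44/(-1) - 30*1/58 = 44*(-1) - 15/29 = -44 - 15/29 = -1291/29 ≈ -44.517)
(S + b(-6))*96 = (-1291/29 - 6)*96 = -1465/29*96 = -140640/29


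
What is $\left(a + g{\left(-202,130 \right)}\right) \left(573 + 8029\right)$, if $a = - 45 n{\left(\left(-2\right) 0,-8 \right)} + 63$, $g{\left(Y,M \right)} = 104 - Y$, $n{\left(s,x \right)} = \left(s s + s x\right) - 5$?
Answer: $5109588$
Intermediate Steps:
$n{\left(s,x \right)} = -5 + s^{2} + s x$ ($n{\left(s,x \right)} = \left(s^{2} + s x\right) - 5 = -5 + s^{2} + s x$)
$a = 288$ ($a = - 45 \left(-5 + \left(\left(-2\right) 0\right)^{2} + \left(-2\right) 0 \left(-8\right)\right) + 63 = - 45 \left(-5 + 0^{2} + 0 \left(-8\right)\right) + 63 = - 45 \left(-5 + 0 + 0\right) + 63 = \left(-45\right) \left(-5\right) + 63 = 225 + 63 = 288$)
$\left(a + g{\left(-202,130 \right)}\right) \left(573 + 8029\right) = \left(288 + \left(104 - -202\right)\right) \left(573 + 8029\right) = \left(288 + \left(104 + 202\right)\right) 8602 = \left(288 + 306\right) 8602 = 594 \cdot 8602 = 5109588$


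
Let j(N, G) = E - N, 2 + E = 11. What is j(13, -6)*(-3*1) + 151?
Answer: 163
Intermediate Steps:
E = 9 (E = -2 + 11 = 9)
j(N, G) = 9 - N
j(13, -6)*(-3*1) + 151 = (9 - 1*13)*(-3*1) + 151 = (9 - 13)*(-3) + 151 = -4*(-3) + 151 = 12 + 151 = 163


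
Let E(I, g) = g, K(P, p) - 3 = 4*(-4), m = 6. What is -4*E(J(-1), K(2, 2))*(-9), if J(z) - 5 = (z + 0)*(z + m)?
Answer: -468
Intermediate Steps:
K(P, p) = -13 (K(P, p) = 3 + 4*(-4) = 3 - 16 = -13)
J(z) = 5 + z*(6 + z) (J(z) = 5 + (z + 0)*(z + 6) = 5 + z*(6 + z))
-4*E(J(-1), K(2, 2))*(-9) = -4*(-13)*(-9) = 52*(-9) = -468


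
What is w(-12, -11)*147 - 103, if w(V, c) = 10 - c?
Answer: 2984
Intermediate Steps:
w(-12, -11)*147 - 103 = (10 - 1*(-11))*147 - 103 = (10 + 11)*147 - 103 = 21*147 - 103 = 3087 - 103 = 2984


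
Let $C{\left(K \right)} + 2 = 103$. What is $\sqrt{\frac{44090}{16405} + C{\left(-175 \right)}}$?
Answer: $\frac{\sqrt{1116192919}}{3281} \approx 10.183$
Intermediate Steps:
$C{\left(K \right)} = 101$ ($C{\left(K \right)} = -2 + 103 = 101$)
$\sqrt{\frac{44090}{16405} + C{\left(-175 \right)}} = \sqrt{\frac{44090}{16405} + 101} = \sqrt{44090 \cdot \frac{1}{16405} + 101} = \sqrt{\frac{8818}{3281} + 101} = \sqrt{\frac{340199}{3281}} = \frac{\sqrt{1116192919}}{3281}$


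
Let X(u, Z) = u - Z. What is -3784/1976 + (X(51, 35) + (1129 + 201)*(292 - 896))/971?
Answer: -198875371/239837 ≈ -829.21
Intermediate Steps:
-3784/1976 + (X(51, 35) + (1129 + 201)*(292 - 896))/971 = -3784/1976 + ((51 - 1*35) + (1129 + 201)*(292 - 896))/971 = -3784*1/1976 + ((51 - 35) + 1330*(-604))*(1/971) = -473/247 + (16 - 803320)*(1/971) = -473/247 - 803304*1/971 = -473/247 - 803304/971 = -198875371/239837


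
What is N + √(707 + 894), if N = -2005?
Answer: -2005 + √1601 ≈ -1965.0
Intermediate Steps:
N + √(707 + 894) = -2005 + √(707 + 894) = -2005 + √1601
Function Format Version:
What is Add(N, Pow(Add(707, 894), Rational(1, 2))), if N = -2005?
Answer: Add(-2005, Pow(1601, Rational(1, 2))) ≈ -1965.0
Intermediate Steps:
Add(N, Pow(Add(707, 894), Rational(1, 2))) = Add(-2005, Pow(Add(707, 894), Rational(1, 2))) = Add(-2005, Pow(1601, Rational(1, 2)))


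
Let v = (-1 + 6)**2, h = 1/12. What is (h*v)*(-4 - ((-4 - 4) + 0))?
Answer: 25/3 ≈ 8.3333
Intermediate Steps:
h = 1/12 ≈ 0.083333
v = 25 (v = 5**2 = 25)
(h*v)*(-4 - ((-4 - 4) + 0)) = ((1/12)*25)*(-4 - ((-4 - 4) + 0)) = 25*(-4 - (-8 + 0))/12 = 25*(-4 - 1*(-8))/12 = 25*(-4 + 8)/12 = (25/12)*4 = 25/3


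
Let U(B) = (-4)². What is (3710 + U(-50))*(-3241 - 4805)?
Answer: -29979396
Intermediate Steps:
U(B) = 16
(3710 + U(-50))*(-3241 - 4805) = (3710 + 16)*(-3241 - 4805) = 3726*(-8046) = -29979396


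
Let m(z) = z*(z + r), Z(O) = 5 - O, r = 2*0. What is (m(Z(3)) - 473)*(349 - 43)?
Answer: -143514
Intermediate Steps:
r = 0
m(z) = z² (m(z) = z*(z + 0) = z*z = z²)
(m(Z(3)) - 473)*(349 - 43) = ((5 - 1*3)² - 473)*(349 - 43) = ((5 - 3)² - 473)*306 = (2² - 473)*306 = (4 - 473)*306 = -469*306 = -143514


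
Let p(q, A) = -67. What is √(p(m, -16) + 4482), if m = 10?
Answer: √4415 ≈ 66.445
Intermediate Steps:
√(p(m, -16) + 4482) = √(-67 + 4482) = √4415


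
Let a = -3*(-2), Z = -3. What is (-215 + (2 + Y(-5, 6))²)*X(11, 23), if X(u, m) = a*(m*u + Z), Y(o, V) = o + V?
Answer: -309000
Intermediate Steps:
Y(o, V) = V + o
a = 6
X(u, m) = -18 + 6*m*u (X(u, m) = 6*(m*u - 3) = 6*(-3 + m*u) = -18 + 6*m*u)
(-215 + (2 + Y(-5, 6))²)*X(11, 23) = (-215 + (2 + (6 - 5))²)*(-18 + 6*23*11) = (-215 + (2 + 1)²)*(-18 + 1518) = (-215 + 3²)*1500 = (-215 + 9)*1500 = -206*1500 = -309000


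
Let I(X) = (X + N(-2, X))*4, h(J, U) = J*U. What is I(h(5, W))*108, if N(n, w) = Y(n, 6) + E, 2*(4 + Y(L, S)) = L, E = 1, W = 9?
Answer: 17712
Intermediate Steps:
Y(L, S) = -4 + L/2
N(n, w) = -3 + n/2 (N(n, w) = (-4 + n/2) + 1 = -3 + n/2)
I(X) = -16 + 4*X (I(X) = (X + (-3 + (½)*(-2)))*4 = (X + (-3 - 1))*4 = (X - 4)*4 = (-4 + X)*4 = -16 + 4*X)
I(h(5, W))*108 = (-16 + 4*(5*9))*108 = (-16 + 4*45)*108 = (-16 + 180)*108 = 164*108 = 17712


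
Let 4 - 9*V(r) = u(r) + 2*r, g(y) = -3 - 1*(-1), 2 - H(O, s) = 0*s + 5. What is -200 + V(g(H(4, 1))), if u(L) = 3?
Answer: -1795/9 ≈ -199.44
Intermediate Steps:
H(O, s) = -3 (H(O, s) = 2 - (0*s + 5) = 2 - (0 + 5) = 2 - 1*5 = 2 - 5 = -3)
g(y) = -2 (g(y) = -3 + 1 = -2)
V(r) = ⅑ - 2*r/9 (V(r) = 4/9 - (3 + 2*r)/9 = 4/9 + (-⅓ - 2*r/9) = ⅑ - 2*r/9)
-200 + V(g(H(4, 1))) = -200 + (⅑ - 2/9*(-2)) = -200 + (⅑ + 4/9) = -200 + 5/9 = -1795/9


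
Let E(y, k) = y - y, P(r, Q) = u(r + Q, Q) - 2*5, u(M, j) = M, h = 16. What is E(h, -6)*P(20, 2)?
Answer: 0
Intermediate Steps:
P(r, Q) = -10 + Q + r (P(r, Q) = (r + Q) - 2*5 = (Q + r) - 10 = -10 + Q + r)
E(y, k) = 0
E(h, -6)*P(20, 2) = 0*(-10 + 2 + 20) = 0*12 = 0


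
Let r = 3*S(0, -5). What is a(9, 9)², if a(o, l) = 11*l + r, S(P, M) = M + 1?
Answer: 7569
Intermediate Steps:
S(P, M) = 1 + M
r = -12 (r = 3*(1 - 5) = 3*(-4) = -12)
a(o, l) = -12 + 11*l (a(o, l) = 11*l - 12 = -12 + 11*l)
a(9, 9)² = (-12 + 11*9)² = (-12 + 99)² = 87² = 7569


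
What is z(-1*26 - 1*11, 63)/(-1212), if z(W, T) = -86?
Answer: 43/606 ≈ 0.070957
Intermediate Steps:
z(-1*26 - 1*11, 63)/(-1212) = -86/(-1212) = -86*(-1/1212) = 43/606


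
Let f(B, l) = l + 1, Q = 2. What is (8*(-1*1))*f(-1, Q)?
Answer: -24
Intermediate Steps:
f(B, l) = 1 + l
(8*(-1*1))*f(-1, Q) = (8*(-1*1))*(1 + 2) = (8*(-1))*3 = -8*3 = -24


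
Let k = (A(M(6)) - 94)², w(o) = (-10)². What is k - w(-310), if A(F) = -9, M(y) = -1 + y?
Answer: 10509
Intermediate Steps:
w(o) = 100
k = 10609 (k = (-9 - 94)² = (-103)² = 10609)
k - w(-310) = 10609 - 1*100 = 10609 - 100 = 10509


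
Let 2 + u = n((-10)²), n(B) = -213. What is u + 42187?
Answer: 41972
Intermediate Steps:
u = -215 (u = -2 - 213 = -215)
u + 42187 = -215 + 42187 = 41972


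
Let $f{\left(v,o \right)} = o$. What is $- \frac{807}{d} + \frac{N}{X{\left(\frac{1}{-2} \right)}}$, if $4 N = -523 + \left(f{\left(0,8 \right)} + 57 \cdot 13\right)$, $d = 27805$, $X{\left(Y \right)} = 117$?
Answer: $\frac{2953127}{6506370} \approx 0.45388$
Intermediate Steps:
$N = \frac{113}{2}$ ($N = \frac{-523 + \left(8 + 57 \cdot 13\right)}{4} = \frac{-523 + \left(8 + 741\right)}{4} = \frac{-523 + 749}{4} = \frac{1}{4} \cdot 226 = \frac{113}{2} \approx 56.5$)
$- \frac{807}{d} + \frac{N}{X{\left(\frac{1}{-2} \right)}} = - \frac{807}{27805} + \frac{113}{2 \cdot 117} = \left(-807\right) \frac{1}{27805} + \frac{113}{2} \cdot \frac{1}{117} = - \frac{807}{27805} + \frac{113}{234} = \frac{2953127}{6506370}$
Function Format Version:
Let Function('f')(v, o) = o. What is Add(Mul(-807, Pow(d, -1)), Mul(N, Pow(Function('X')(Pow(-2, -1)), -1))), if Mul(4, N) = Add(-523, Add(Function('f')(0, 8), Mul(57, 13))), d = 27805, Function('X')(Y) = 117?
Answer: Rational(2953127, 6506370) ≈ 0.45388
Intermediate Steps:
N = Rational(113, 2) (N = Mul(Rational(1, 4), Add(-523, Add(8, Mul(57, 13)))) = Mul(Rational(1, 4), Add(-523, Add(8, 741))) = Mul(Rational(1, 4), Add(-523, 749)) = Mul(Rational(1, 4), 226) = Rational(113, 2) ≈ 56.500)
Add(Mul(-807, Pow(d, -1)), Mul(N, Pow(Function('X')(Pow(-2, -1)), -1))) = Add(Mul(-807, Pow(27805, -1)), Mul(Rational(113, 2), Pow(117, -1))) = Add(Mul(-807, Rational(1, 27805)), Mul(Rational(113, 2), Rational(1, 117))) = Add(Rational(-807, 27805), Rational(113, 234)) = Rational(2953127, 6506370)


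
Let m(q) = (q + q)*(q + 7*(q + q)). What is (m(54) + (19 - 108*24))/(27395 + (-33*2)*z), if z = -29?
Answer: 84907/29309 ≈ 2.8970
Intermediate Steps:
m(q) = 30*q² (m(q) = (2*q)*(q + 7*(2*q)) = (2*q)*(q + 14*q) = (2*q)*(15*q) = 30*q²)
(m(54) + (19 - 108*24))/(27395 + (-33*2)*z) = (30*54² + (19 - 108*24))/(27395 - 33*2*(-29)) = (30*2916 + (19 - 2592))/(27395 - 66*(-29)) = (87480 - 2573)/(27395 + 1914) = 84907/29309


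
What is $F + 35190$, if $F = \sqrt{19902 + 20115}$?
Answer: $35190 + \sqrt{40017} \approx 35390.0$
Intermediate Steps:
$F = \sqrt{40017} \approx 200.04$
$F + 35190 = \sqrt{40017} + 35190 = 35190 + \sqrt{40017}$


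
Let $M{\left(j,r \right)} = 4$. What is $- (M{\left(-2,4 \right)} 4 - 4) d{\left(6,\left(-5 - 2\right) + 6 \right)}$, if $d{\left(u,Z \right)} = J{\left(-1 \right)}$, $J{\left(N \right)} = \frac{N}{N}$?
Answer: $-12$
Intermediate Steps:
$J{\left(N \right)} = 1$
$d{\left(u,Z \right)} = 1$
$- (M{\left(-2,4 \right)} 4 - 4) d{\left(6,\left(-5 - 2\right) + 6 \right)} = - (4 \cdot 4 - 4) 1 = - (16 - 4) 1 = \left(-1\right) 12 \cdot 1 = \left(-12\right) 1 = -12$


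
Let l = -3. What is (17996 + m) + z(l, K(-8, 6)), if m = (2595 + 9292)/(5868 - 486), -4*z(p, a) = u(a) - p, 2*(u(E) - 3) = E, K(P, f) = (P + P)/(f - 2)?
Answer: 96860977/5382 ≈ 17997.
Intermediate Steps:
K(P, f) = 2*P/(-2 + f) (K(P, f) = (2*P)/(-2 + f) = 2*P/(-2 + f))
u(E) = 3 + E/2
z(p, a) = -¾ - a/8 + p/4 (z(p, a) = -((3 + a/2) - p)/4 = -(3 + a/2 - p)/4 = -¾ - a/8 + p/4)
m = 11887/5382 ≈ 2.2087
(17996 + m) + z(l, K(-8, 6)) = (17996 + 11887/5382) + (-¾ - (-8)/(4*(-2 + 6)) + (¼)*(-3)) = 96866359/5382 + (-¾ - (-8)/(4*4) - ¾) = 96866359/5382 + (-¾ - ⅛*(-4) - ¾) = 96866359/5382 + (-¾ + ½ - ¾) = 96866359/5382 - 1 = 96860977/5382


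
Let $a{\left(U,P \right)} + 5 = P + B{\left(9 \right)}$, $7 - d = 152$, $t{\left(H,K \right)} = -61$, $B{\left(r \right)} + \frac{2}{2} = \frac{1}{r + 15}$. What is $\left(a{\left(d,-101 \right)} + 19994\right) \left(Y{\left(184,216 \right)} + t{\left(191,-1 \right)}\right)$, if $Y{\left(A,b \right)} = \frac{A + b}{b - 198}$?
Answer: $- \frac{166573861}{216} \approx -7.7118 \cdot 10^{5}$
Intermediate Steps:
$B{\left(r \right)} = -1 + \frac{1}{15 + r}$ ($B{\left(r \right)} = -1 + \frac{1}{r + 15} = -1 + \frac{1}{15 + r}$)
$Y{\left(A,b \right)} = \frac{A + b}{-198 + b}$
$d = -145$ ($d = 7 - 152 = -145$)
$a{\left(U,P \right)} = - \frac{143}{24} + P$ ($a{\left(U,P \right)} = -5 + \left(P + \frac{-14 - 9}{15 + 9}\right) = -5 + \left(P + \frac{-14 - 9}{24}\right) = -5 + \left(P + \frac{1}{24} \left(-23\right)\right) = -5 + \left(P - \frac{23}{24}\right) = -5 + \left(- \frac{23}{24} + P\right) = - \frac{143}{24} + P$)
$\left(a{\left(d,-101 \right)} + 19994\right) \left(Y{\left(184,216 \right)} + t{\left(191,-1 \right)}\right) = \left(\left(- \frac{143}{24} - 101\right) + 19994\right) \left(\frac{184 + 216}{-198 + 216} - 61\right) = \left(- \frac{2567}{24} + 19994\right) \left(\frac{1}{18} \cdot 400 - 61\right) = \frac{477289 \left(\frac{1}{18} \cdot 400 - 61\right)}{24} = \frac{477289 \left(\frac{200}{9} - 61\right)}{24} = \frac{477289}{24} \left(- \frac{349}{9}\right) = - \frac{166573861}{216}$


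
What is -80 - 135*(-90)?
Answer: 12070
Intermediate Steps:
-80 - 135*(-90) = -80 + 12150 = 12070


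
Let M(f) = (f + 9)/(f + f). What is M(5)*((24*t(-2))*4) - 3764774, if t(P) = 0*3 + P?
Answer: -18825214/5 ≈ -3.7650e+6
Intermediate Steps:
t(P) = P (t(P) = 0 + P = P)
M(f) = (9 + f)/(2*f) (M(f) = (9 + f)/((2*f)) = (9 + f)*(1/(2*f)) = (9 + f)/(2*f))
M(5)*((24*t(-2))*4) - 3764774 = ((1/2)*(9 + 5)/5)*((24*(-2))*4) - 3764774 = ((1/2)*(1/5)*14)*(-48*4) - 3764774 = (7/5)*(-192) - 3764774 = -1344/5 - 3764774 = -18825214/5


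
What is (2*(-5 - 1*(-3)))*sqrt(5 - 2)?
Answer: -4*sqrt(3) ≈ -6.9282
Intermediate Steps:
(2*(-5 - 1*(-3)))*sqrt(5 - 2) = (2*(-5 + 3))*sqrt(3) = (2*(-2))*sqrt(3) = -4*sqrt(3)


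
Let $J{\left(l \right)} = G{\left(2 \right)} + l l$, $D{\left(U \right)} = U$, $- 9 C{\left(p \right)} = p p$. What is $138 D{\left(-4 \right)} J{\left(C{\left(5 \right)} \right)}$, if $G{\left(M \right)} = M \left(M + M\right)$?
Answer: $- \frac{234232}{27} \approx -8675.3$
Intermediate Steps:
$C{\left(p \right)} = - \frac{p^{2}}{9}$ ($C{\left(p \right)} = - \frac{p p}{9} = - \frac{p^{2}}{9}$)
$G{\left(M \right)} = 2 M^{2}$ ($G{\left(M \right)} = M 2 M = 2 M^{2}$)
$J{\left(l \right)} = 8 + l^{2}$ ($J{\left(l \right)} = 2 \cdot 2^{2} + l l = 2 \cdot 4 + l^{2} = 8 + l^{2}$)
$138 D{\left(-4 \right)} J{\left(C{\left(5 \right)} \right)} = 138 \left(-4\right) \left(8 + \left(- \frac{5^{2}}{9}\right)^{2}\right) = - 552 \left(8 + \left(\left(- \frac{1}{9}\right) 25\right)^{2}\right) = - 552 \left(8 + \left(- \frac{25}{9}\right)^{2}\right) = - 552 \left(8 + \frac{625}{81}\right) = \left(-552\right) \frac{1273}{81} = - \frac{234232}{27}$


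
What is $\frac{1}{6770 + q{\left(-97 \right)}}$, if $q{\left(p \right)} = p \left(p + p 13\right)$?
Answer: $\frac{1}{138496} \approx 7.2204 \cdot 10^{-6}$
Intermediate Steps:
$q{\left(p \right)} = 14 p^{2}$ ($q{\left(p \right)} = p \left(p + 13 p\right) = p 14 p = 14 p^{2}$)
$\frac{1}{6770 + q{\left(-97 \right)}} = \frac{1}{6770 + 14 \left(-97\right)^{2}} = \frac{1}{6770 + 14 \cdot 9409} = \frac{1}{6770 + 131726} = \frac{1}{138496}$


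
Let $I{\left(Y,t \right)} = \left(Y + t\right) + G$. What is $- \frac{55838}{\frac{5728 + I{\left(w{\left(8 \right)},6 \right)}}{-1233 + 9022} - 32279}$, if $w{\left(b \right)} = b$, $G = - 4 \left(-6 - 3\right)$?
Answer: $\frac{434922182}{251415353} \approx 1.7299$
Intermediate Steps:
$G = 36$ ($G = \left(-4\right) \left(-9\right) = 36$)
$I{\left(Y,t \right)} = 36 + Y + t$ ($I{\left(Y,t \right)} = \left(Y + t\right) + 36 = 36 + Y + t$)
$- \frac{55838}{\frac{5728 + I{\left(w{\left(8 \right)},6 \right)}}{-1233 + 9022} - 32279} = - \frac{55838}{\frac{5728 + \left(36 + 8 + 6\right)}{-1233 + 9022} - 32279} = - \frac{55838}{\frac{5728 + 50}{7789} - 32279} = - \frac{55838}{5778 \cdot \frac{1}{7789} - 32279} = - \frac{55838}{\frac{5778}{7789} - 32279} = - \frac{55838}{- \frac{251415353}{7789}} = - \frac{55838 \left(-7789\right)}{251415353} = \left(-1\right) \left(- \frac{434922182}{251415353}\right) = \frac{434922182}{251415353}$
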